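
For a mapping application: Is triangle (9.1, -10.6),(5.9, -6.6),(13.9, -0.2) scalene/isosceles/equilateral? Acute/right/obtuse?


Side lengths squared: AB^2=26.24, BC^2=104.96, CA^2=131.2
Sorted: [26.24, 104.96, 131.2]
By sides: Scalene, By angles: Right

Scalene, Right


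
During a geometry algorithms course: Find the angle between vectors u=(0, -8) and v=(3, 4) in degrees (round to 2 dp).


u.v = -32, |u| = sqrt(64) = 8, |v| = sqrt(25) = 5
cos(theta) = u.v/(|u||v|) = -32/sqrt(1600) = -0.8
theta = acos(-0.8) = 143.13 degrees

143.13 degrees


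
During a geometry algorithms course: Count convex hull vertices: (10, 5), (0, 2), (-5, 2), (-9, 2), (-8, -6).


Convex hull vertices (CCW): (-9, 2), (-8, -6), (10, 5)
Count = 3

3


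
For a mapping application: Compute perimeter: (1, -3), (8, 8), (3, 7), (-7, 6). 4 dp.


Sides: (1, -3)->(8, 8): sqrt(170) = 13.038405, (8, 8)->(3, 7): sqrt(26) = 5.09902, (3, 7)->(-7, 6): sqrt(101) = 10.049876, (-7, 6)->(1, -3): sqrt(145) = 12.041595
Sum = 40.228896
Perimeter = 40.2289

40.2289


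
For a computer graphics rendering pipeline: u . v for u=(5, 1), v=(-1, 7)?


u . v = u_x*v_x + u_y*v_y = 5*(-1) + 1*7
= (-5) + 7 = 2

2


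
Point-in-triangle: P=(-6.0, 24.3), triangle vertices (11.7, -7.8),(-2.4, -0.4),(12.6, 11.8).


Cross products: AB x AP = -321.63, BC x BP = 414.42, CA x CP = -375.81
All same sign? no

No, outside


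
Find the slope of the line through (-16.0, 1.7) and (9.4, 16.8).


slope = (y2-y1)/(x2-x1) = (16.8-1.7)/(9.4-(-16)) = 15.1/25.4 = 0.5945

0.5945


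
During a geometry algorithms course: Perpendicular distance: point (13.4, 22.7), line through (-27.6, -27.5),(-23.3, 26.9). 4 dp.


|cross product| = 2014.54
|line direction| = sqrt(2977.85) = 54.5697
Distance = 2014.54/sqrt(2977.85) = 36.9168

36.9168


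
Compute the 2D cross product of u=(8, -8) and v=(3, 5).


u x v = u_x*v_y - u_y*v_x = 8*5 - (-8)*3
= 40 - (-24) = 64

64


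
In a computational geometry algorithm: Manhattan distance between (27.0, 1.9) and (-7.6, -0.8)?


|27-(-7.6)| + |1.9-(-0.8)| = 34.6 + 2.7 = 37.3

37.3


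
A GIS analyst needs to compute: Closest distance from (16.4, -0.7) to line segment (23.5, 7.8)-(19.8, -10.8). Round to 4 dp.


Project P onto AB: t = 0.5126 (clamped to [0,1])
Closest point on segment: (21.6032, -1.7351)
Distance: 5.3052

5.3052


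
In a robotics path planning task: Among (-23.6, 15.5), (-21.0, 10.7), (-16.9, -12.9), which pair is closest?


d(P0,P1) = 5.4589, d(P0,P2) = 29.1796, d(P1,P2) = 23.9535
Closest: P0 and P1

Closest pair: (-23.6, 15.5) and (-21.0, 10.7), distance = 5.4589


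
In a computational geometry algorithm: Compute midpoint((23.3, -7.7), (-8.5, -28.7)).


M = ((23.3+(-8.5))/2, ((-7.7)+(-28.7))/2)
= (7.4, -18.2)

(7.4, -18.2)


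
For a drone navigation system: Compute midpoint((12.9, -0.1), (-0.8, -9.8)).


M = ((12.9+(-0.8))/2, ((-0.1)+(-9.8))/2)
= (6.05, -4.95)

(6.05, -4.95)


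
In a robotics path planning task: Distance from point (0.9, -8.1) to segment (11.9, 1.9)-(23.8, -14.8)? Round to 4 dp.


Project P onto AB: t = 0.0859 (clamped to [0,1])
Closest point on segment: (12.9216, 0.4663)
Distance: 14.7615

14.7615


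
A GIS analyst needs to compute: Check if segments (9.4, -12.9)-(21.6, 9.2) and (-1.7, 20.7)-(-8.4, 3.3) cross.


Cross products: d1=418.26, d2=482.47, d3=655.23, d4=591.02
d1*d2 < 0 and d3*d4 < 0? no

No, they don't intersect


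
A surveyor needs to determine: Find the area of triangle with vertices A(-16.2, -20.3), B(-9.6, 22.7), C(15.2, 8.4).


Area = |x_A(y_B-y_C) + x_B(y_C-y_A) + x_C(y_A-y_B)|/2
= |(-231.66) + (-275.52) + (-653.6)|/2
= 1160.78/2 = 580.39

580.39


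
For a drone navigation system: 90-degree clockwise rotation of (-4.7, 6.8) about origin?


90° CW: (x,y) -> (y, -x)
(-4.7,6.8) -> (6.8, 4.7)

(6.8, 4.7)


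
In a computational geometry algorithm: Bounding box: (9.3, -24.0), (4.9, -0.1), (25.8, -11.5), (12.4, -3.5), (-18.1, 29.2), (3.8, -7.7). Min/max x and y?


x range: [-18.1, 25.8]
y range: [-24, 29.2]
Bounding box: (-18.1,-24) to (25.8,29.2)

(-18.1,-24) to (25.8,29.2)


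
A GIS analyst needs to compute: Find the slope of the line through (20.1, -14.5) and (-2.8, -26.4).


slope = (y2-y1)/(x2-x1) = ((-26.4)-(-14.5))/((-2.8)-20.1) = (-11.9)/(-22.9) = 0.5197

0.5197


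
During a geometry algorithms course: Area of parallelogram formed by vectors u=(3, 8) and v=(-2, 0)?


|u x v| = |3*0 - 8*(-2)|
= |0 - (-16)| = 16

16


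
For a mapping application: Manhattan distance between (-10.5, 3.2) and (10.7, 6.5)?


|(-10.5)-10.7| + |3.2-6.5| = 21.2 + 3.3 = 24.5

24.5


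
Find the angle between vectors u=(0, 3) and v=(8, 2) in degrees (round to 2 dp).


u.v = 6, |u| = sqrt(9) = 3, |v| = sqrt(68) = 8.2462
cos(theta) = u.v/(|u||v|) = 6/sqrt(612) = 0.242536
theta = acos(0.242536) = 75.96 degrees

75.96 degrees


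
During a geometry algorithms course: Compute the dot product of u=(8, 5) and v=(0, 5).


u . v = u_x*v_x + u_y*v_y = 8*0 + 5*5
= 0 + 25 = 25

25


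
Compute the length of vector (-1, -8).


|u| = sqrt((-1)^2 + (-8)^2) = sqrt(65) = 8.0623

8.0623


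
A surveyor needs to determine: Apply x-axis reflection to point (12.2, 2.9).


Reflection over x-axis: (x,y) -> (x,-y)
(12.2, 2.9) -> (12.2, -2.9)

(12.2, -2.9)


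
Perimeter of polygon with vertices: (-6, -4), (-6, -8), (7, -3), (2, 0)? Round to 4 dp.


Sides: (-6, -4)->(-6, -8): sqrt(16) = 4, (-6, -8)->(7, -3): sqrt(194) = 13.928388, (7, -3)->(2, 0): sqrt(34) = 5.830952, (2, 0)->(-6, -4): sqrt(80) = 8.944272
Sum = 32.703612
Perimeter = 32.7036

32.7036


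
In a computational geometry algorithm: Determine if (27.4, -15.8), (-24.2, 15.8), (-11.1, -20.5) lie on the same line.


Cross product: ((-24.2)-27.4)*((-20.5)-(-15.8)) - (15.8-(-15.8))*((-11.1)-27.4)
= 1459.12

No, not collinear


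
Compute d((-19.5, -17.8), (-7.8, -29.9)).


dx=11.7, dy=-12.1
d^2 = 11.7^2 + (-12.1)^2 = 283.3
d = sqrt(283.3) = 16.8315

16.8315


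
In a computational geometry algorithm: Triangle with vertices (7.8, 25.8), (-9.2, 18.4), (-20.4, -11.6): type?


Side lengths squared: AB^2=343.76, BC^2=1025.44, CA^2=2194
Sorted: [343.76, 1025.44, 2194]
By sides: Scalene, By angles: Obtuse

Scalene, Obtuse


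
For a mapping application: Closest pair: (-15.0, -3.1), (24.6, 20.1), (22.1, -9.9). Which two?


d(P0,P1) = 45.8955, d(P0,P2) = 37.718, d(P1,P2) = 30.104
Closest: P1 and P2

Closest pair: (24.6, 20.1) and (22.1, -9.9), distance = 30.104


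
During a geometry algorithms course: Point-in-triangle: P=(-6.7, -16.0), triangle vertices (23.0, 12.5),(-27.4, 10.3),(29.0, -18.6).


Cross products: AB x AP = 1371.06, BC x BP = -885.09, CA x CP = 1094.67
All same sign? no

No, outside


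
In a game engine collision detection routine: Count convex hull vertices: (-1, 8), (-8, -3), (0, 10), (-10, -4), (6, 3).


Convex hull vertices (CCW): (-10, -4), (6, 3), (0, 10)
Count = 3

3


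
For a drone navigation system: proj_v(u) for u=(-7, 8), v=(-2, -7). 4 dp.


u.v = -42, |v| = sqrt(53) = 7.2801
Scalar projection = u.v / |v| = -42 / sqrt(53) = -5.7691

-5.7691


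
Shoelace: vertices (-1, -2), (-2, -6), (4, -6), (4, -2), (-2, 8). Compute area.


Shoelace sum: ((-1)*(-6) - (-2)*(-2)) + ((-2)*(-6) - 4*(-6)) + (4*(-2) - 4*(-6)) + (4*8 - (-2)*(-2)) + ((-2)*(-2) - (-1)*8)
= 94
Area = |94|/2 = 47

47


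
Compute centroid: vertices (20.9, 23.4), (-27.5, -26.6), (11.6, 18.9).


Centroid = ((x_A+x_B+x_C)/3, (y_A+y_B+y_C)/3)
= ((20.9+(-27.5)+11.6)/3, (23.4+(-26.6)+18.9)/3)
= (1.6667, 5.2333)

(1.6667, 5.2333)


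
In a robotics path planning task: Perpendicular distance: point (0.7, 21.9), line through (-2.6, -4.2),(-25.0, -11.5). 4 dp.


|cross product| = 560.55
|line direction| = sqrt(555.05) = 23.5595
Distance = 560.55/sqrt(555.05) = 23.793

23.793


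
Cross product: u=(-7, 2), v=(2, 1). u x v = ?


u x v = u_x*v_y - u_y*v_x = (-7)*1 - 2*2
= (-7) - 4 = -11

-11


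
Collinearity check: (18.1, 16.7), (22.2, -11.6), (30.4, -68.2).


Cross product: (22.2-18.1)*((-68.2)-16.7) - ((-11.6)-16.7)*(30.4-18.1)
= 0

Yes, collinear


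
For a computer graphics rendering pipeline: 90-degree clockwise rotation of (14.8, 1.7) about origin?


90° CW: (x,y) -> (y, -x)
(14.8,1.7) -> (1.7, -14.8)

(1.7, -14.8)


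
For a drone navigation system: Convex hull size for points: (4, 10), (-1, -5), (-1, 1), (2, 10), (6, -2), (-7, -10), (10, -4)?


Convex hull vertices (CCW): (-7, -10), (10, -4), (4, 10), (2, 10)
Count = 4

4


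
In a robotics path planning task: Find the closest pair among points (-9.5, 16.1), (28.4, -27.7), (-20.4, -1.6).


d(P0,P1) = 57.9211, d(P0,P2) = 20.787, d(P1,P2) = 55.3412
Closest: P0 and P2

Closest pair: (-9.5, 16.1) and (-20.4, -1.6), distance = 20.787


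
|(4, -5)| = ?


|u| = sqrt(4^2 + (-5)^2) = sqrt(41) = 6.4031

6.4031


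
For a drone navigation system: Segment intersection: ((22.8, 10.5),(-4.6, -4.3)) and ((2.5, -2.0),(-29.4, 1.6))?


Cross products: d1=-471.83, d2=98.93, d3=42.06, d4=-528.7
d1*d2 < 0 and d3*d4 < 0? yes

Yes, they intersect


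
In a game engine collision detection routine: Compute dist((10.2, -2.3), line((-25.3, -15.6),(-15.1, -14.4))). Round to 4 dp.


|cross product| = 93.06
|line direction| = sqrt(105.48) = 10.2703
Distance = 93.06/sqrt(105.48) = 9.061

9.061


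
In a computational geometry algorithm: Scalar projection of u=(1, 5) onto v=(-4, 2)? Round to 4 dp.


u.v = 6, |v| = sqrt(20) = 4.4721
Scalar projection = u.v / |v| = 6 / sqrt(20) = 1.3416

1.3416


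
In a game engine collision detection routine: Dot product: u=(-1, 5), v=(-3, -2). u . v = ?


u . v = u_x*v_x + u_y*v_y = (-1)*(-3) + 5*(-2)
= 3 + (-10) = -7

-7


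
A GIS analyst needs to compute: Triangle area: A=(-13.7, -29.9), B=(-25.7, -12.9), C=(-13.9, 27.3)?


Area = |x_A(y_B-y_C) + x_B(y_C-y_A) + x_C(y_A-y_B)|/2
= |550.74 + (-1470.04) + 236.3|/2
= 683/2 = 341.5

341.5


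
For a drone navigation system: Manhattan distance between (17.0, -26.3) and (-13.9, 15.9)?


|17-(-13.9)| + |(-26.3)-15.9| = 30.9 + 42.2 = 73.1

73.1


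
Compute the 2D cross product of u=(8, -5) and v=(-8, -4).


u x v = u_x*v_y - u_y*v_x = 8*(-4) - (-5)*(-8)
= (-32) - 40 = -72

-72


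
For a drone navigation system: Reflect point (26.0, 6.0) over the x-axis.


Reflection over x-axis: (x,y) -> (x,-y)
(26, 6) -> (26, -6)

(26, -6)


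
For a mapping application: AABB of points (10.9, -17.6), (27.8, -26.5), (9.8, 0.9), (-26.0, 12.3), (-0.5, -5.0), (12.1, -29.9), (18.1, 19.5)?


x range: [-26, 27.8]
y range: [-29.9, 19.5]
Bounding box: (-26,-29.9) to (27.8,19.5)

(-26,-29.9) to (27.8,19.5)


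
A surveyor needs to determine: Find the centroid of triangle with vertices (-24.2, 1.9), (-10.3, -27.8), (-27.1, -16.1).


Centroid = ((x_A+x_B+x_C)/3, (y_A+y_B+y_C)/3)
= (((-24.2)+(-10.3)+(-27.1))/3, (1.9+(-27.8)+(-16.1))/3)
= (-20.5333, -14)

(-20.5333, -14)


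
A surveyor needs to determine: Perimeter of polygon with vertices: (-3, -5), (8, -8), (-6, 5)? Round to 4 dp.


Sides: (-3, -5)->(8, -8): sqrt(130) = 11.401754, (8, -8)->(-6, 5): sqrt(365) = 19.104973, (-6, 5)->(-3, -5): sqrt(109) = 10.440307
Sum = 40.947034
Perimeter = 40.947

40.947


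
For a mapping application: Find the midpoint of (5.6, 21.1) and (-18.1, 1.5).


M = ((5.6+(-18.1))/2, (21.1+1.5)/2)
= (-6.25, 11.3)

(-6.25, 11.3)


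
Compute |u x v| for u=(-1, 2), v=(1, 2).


|u x v| = |(-1)*2 - 2*1|
= |(-2) - 2| = 4

4


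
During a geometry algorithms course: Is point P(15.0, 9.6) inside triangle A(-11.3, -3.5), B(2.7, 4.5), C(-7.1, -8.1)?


Cross products: AB x AP = -27, BC x BP = 105, CA x CP = -176
All same sign? no

No, outside


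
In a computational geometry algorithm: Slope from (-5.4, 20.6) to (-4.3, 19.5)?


slope = (y2-y1)/(x2-x1) = (19.5-20.6)/((-4.3)-(-5.4)) = (-1.1)/1.1 = -1

-1


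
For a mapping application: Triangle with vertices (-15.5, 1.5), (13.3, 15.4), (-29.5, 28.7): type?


Side lengths squared: AB^2=1022.65, BC^2=2008.73, CA^2=935.84
Sorted: [935.84, 1022.65, 2008.73]
By sides: Scalene, By angles: Obtuse

Scalene, Obtuse


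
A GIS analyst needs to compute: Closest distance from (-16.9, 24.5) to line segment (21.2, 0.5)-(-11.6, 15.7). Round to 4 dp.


Project P onto AB: t = 1 (clamped to [0,1])
Closest point on segment: (-11.6, 15.7)
Distance: 10.2728

10.2728


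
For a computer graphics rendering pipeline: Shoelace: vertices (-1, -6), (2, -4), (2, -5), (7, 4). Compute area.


Shoelace sum: ((-1)*(-4) - 2*(-6)) + (2*(-5) - 2*(-4)) + (2*4 - 7*(-5)) + (7*(-6) - (-1)*4)
= 19
Area = |19|/2 = 9.5

9.5


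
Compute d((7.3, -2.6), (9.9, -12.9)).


dx=2.6, dy=-10.3
d^2 = 2.6^2 + (-10.3)^2 = 112.85
d = sqrt(112.85) = 10.6231

10.6231


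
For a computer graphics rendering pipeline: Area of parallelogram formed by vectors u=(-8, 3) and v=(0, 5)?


|u x v| = |(-8)*5 - 3*0|
= |(-40) - 0| = 40

40


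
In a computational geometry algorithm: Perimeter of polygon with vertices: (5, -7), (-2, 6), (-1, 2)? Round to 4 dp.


Sides: (5, -7)->(-2, 6): sqrt(218) = 14.764823, (-2, 6)->(-1, 2): sqrt(17) = 4.123106, (-1, 2)->(5, -7): sqrt(117) = 10.816654
Sum = 29.704583
Perimeter = 29.7046

29.7046


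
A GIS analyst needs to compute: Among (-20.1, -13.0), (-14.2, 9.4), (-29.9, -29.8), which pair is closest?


d(P0,P1) = 23.164, d(P0,P2) = 19.4494, d(P1,P2) = 42.2271
Closest: P0 and P2

Closest pair: (-20.1, -13.0) and (-29.9, -29.8), distance = 19.4494


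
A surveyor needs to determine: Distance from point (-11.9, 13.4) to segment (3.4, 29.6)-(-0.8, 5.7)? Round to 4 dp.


Project P onto AB: t = 0.7666 (clamped to [0,1])
Closest point on segment: (0.1801, 11.2771)
Distance: 12.2652

12.2652


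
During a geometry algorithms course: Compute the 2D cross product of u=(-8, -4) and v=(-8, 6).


u x v = u_x*v_y - u_y*v_x = (-8)*6 - (-4)*(-8)
= (-48) - 32 = -80

-80


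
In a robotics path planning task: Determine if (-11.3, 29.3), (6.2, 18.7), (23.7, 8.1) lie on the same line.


Cross product: (6.2-(-11.3))*(8.1-29.3) - (18.7-29.3)*(23.7-(-11.3))
= 0

Yes, collinear


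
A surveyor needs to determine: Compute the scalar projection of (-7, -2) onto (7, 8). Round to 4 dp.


u.v = -65, |v| = sqrt(113) = 10.6301
Scalar projection = u.v / |v| = -65 / sqrt(113) = -6.1147

-6.1147


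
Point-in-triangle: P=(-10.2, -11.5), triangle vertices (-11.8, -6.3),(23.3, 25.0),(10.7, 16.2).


Cross products: AB x AP = -232.6, BC x BP = 165.1, CA x CP = 153
All same sign? no

No, outside


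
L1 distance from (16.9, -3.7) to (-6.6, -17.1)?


|16.9-(-6.6)| + |(-3.7)-(-17.1)| = 23.5 + 13.4 = 36.9

36.9


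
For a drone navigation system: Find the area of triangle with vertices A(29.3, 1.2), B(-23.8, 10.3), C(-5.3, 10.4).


Area = |x_A(y_B-y_C) + x_B(y_C-y_A) + x_C(y_A-y_B)|/2
= |(-2.93) + (-218.96) + 48.23|/2
= 173.66/2 = 86.83

86.83


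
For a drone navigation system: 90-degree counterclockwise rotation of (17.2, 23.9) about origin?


90° CCW: (x,y) -> (-y, x)
(17.2,23.9) -> (-23.9, 17.2)

(-23.9, 17.2)


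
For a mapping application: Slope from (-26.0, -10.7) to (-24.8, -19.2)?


slope = (y2-y1)/(x2-x1) = ((-19.2)-(-10.7))/((-24.8)-(-26)) = (-8.5)/1.2 = -7.0833

-7.0833


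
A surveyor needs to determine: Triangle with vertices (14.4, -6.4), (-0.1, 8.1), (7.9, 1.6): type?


Side lengths squared: AB^2=420.5, BC^2=106.25, CA^2=106.25
Sorted: [106.25, 106.25, 420.5]
By sides: Isosceles, By angles: Obtuse

Isosceles, Obtuse


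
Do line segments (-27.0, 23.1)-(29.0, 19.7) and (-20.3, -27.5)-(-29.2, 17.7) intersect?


Cross products: d1=-147.5, d2=-2648.44, d3=-2810.82, d4=-309.88
d1*d2 < 0 and d3*d4 < 0? no

No, they don't intersect


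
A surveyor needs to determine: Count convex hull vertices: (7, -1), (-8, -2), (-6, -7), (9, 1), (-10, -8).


Convex hull vertices (CCW): (-10, -8), (-6, -7), (7, -1), (9, 1), (-8, -2)
Count = 5

5


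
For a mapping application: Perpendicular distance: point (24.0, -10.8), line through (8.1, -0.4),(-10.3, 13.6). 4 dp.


|cross product| = 31.24
|line direction| = sqrt(534.56) = 23.1206
Distance = 31.24/sqrt(534.56) = 1.3512

1.3512


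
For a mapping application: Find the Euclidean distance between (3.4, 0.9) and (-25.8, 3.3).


dx=-29.2, dy=2.4
d^2 = (-29.2)^2 + 2.4^2 = 858.4
d = sqrt(858.4) = 29.2985

29.2985


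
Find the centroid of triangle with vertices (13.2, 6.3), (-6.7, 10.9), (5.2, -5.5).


Centroid = ((x_A+x_B+x_C)/3, (y_A+y_B+y_C)/3)
= ((13.2+(-6.7)+5.2)/3, (6.3+10.9+(-5.5))/3)
= (3.9, 3.9)

(3.9, 3.9)


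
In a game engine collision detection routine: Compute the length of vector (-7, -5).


|u| = sqrt((-7)^2 + (-5)^2) = sqrt(74) = 8.6023

8.6023


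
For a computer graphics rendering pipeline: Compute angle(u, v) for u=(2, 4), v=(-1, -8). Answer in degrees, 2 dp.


u.v = -34, |u| = sqrt(20) = 4.4721, |v| = sqrt(65) = 8.0623
cos(theta) = u.v/(|u||v|) = -34/sqrt(1300) = -0.94299
theta = acos(-0.94299) = 160.56 degrees

160.56 degrees


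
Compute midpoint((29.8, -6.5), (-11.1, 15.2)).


M = ((29.8+(-11.1))/2, ((-6.5)+15.2)/2)
= (9.35, 4.35)

(9.35, 4.35)


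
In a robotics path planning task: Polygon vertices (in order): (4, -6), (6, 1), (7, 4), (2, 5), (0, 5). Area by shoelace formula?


Shoelace sum: (4*1 - 6*(-6)) + (6*4 - 7*1) + (7*5 - 2*4) + (2*5 - 0*5) + (0*(-6) - 4*5)
= 74
Area = |74|/2 = 37

37


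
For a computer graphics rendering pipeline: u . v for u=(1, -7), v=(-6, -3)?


u . v = u_x*v_x + u_y*v_y = 1*(-6) + (-7)*(-3)
= (-6) + 21 = 15

15


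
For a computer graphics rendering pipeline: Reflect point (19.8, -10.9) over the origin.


Reflection over origin: (x,y) -> (-x,-y)
(19.8, -10.9) -> (-19.8, 10.9)

(-19.8, 10.9)


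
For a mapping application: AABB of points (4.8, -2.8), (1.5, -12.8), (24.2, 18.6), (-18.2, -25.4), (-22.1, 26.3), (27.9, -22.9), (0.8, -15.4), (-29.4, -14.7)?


x range: [-29.4, 27.9]
y range: [-25.4, 26.3]
Bounding box: (-29.4,-25.4) to (27.9,26.3)

(-29.4,-25.4) to (27.9,26.3)


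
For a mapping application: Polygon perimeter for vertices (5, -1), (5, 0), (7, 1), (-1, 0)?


Sides: (5, -1)->(5, 0): sqrt(1) = 1, (5, 0)->(7, 1): sqrt(5) = 2.236068, (7, 1)->(-1, 0): sqrt(65) = 8.062258, (-1, 0)->(5, -1): sqrt(37) = 6.082763
Sum = 17.381089
Perimeter = 17.3811

17.3811


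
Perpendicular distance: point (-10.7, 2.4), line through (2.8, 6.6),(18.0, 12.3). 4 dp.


|cross product| = 13.11
|line direction| = sqrt(263.53) = 16.2336
Distance = 13.11/sqrt(263.53) = 0.8076

0.8076


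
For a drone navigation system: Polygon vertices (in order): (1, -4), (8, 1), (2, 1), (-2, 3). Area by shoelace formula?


Shoelace sum: (1*1 - 8*(-4)) + (8*1 - 2*1) + (2*3 - (-2)*1) + ((-2)*(-4) - 1*3)
= 52
Area = |52|/2 = 26

26


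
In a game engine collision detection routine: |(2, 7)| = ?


|u| = sqrt(2^2 + 7^2) = sqrt(53) = 7.2801

7.2801


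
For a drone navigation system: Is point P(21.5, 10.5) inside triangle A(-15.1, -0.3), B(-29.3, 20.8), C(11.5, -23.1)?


Cross products: AB x AP = -925.62, BC x BP = 1809.88, CA x CP = -1121.76
All same sign? no

No, outside


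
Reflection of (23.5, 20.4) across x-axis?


Reflection over x-axis: (x,y) -> (x,-y)
(23.5, 20.4) -> (23.5, -20.4)

(23.5, -20.4)


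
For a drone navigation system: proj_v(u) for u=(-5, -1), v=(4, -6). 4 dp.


u.v = -14, |v| = sqrt(52) = 7.2111
Scalar projection = u.v / |v| = -14 / sqrt(52) = -1.9415

-1.9415


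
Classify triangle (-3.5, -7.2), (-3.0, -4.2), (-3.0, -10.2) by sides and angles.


Side lengths squared: AB^2=9.25, BC^2=36, CA^2=9.25
Sorted: [9.25, 9.25, 36]
By sides: Isosceles, By angles: Obtuse

Isosceles, Obtuse


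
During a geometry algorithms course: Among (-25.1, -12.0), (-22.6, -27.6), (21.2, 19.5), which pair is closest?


d(P0,P1) = 15.7991, d(P0,P2) = 55.9995, d(P1,P2) = 64.3183
Closest: P0 and P1

Closest pair: (-25.1, -12.0) and (-22.6, -27.6), distance = 15.7991


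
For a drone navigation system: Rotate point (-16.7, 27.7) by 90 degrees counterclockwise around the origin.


90° CCW: (x,y) -> (-y, x)
(-16.7,27.7) -> (-27.7, -16.7)

(-27.7, -16.7)


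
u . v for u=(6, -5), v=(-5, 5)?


u . v = u_x*v_x + u_y*v_y = 6*(-5) + (-5)*5
= (-30) + (-25) = -55

-55


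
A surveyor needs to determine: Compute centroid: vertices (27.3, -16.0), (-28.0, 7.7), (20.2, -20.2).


Centroid = ((x_A+x_B+x_C)/3, (y_A+y_B+y_C)/3)
= ((27.3+(-28)+20.2)/3, ((-16)+7.7+(-20.2))/3)
= (6.5, -9.5)

(6.5, -9.5)


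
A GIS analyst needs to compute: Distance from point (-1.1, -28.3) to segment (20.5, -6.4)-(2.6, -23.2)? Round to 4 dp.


Project P onto AB: t = 1 (clamped to [0,1])
Closest point on segment: (2.6, -23.2)
Distance: 6.3008

6.3008


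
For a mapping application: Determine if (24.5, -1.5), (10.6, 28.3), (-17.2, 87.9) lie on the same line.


Cross product: (10.6-24.5)*(87.9-(-1.5)) - (28.3-(-1.5))*((-17.2)-24.5)
= 0

Yes, collinear


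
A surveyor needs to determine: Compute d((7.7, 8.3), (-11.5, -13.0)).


dx=-19.2, dy=-21.3
d^2 = (-19.2)^2 + (-21.3)^2 = 822.33
d = sqrt(822.33) = 28.6763

28.6763


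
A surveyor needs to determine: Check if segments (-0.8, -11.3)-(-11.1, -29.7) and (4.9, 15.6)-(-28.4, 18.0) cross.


Cross products: d1=909.45, d2=1546.89, d3=-172.19, d4=-809.63
d1*d2 < 0 and d3*d4 < 0? no

No, they don't intersect


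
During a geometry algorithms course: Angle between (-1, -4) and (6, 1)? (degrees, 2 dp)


u.v = -10, |u| = sqrt(17) = 4.1231, |v| = sqrt(37) = 6.0828
cos(theta) = u.v/(|u||v|) = -10/sqrt(629) = -0.398726
theta = acos(-0.398726) = 113.5 degrees

113.5 degrees


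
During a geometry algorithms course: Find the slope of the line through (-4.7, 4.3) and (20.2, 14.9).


slope = (y2-y1)/(x2-x1) = (14.9-4.3)/(20.2-(-4.7)) = 10.6/24.9 = 0.4257

0.4257


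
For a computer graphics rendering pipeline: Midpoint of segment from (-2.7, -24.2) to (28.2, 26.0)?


M = (((-2.7)+28.2)/2, ((-24.2)+26)/2)
= (12.75, 0.9)

(12.75, 0.9)


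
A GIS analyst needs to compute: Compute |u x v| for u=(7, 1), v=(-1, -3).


|u x v| = |7*(-3) - 1*(-1)|
= |(-21) - (-1)| = 20

20


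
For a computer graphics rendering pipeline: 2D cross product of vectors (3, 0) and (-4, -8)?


u x v = u_x*v_y - u_y*v_x = 3*(-8) - 0*(-4)
= (-24) - 0 = -24

-24


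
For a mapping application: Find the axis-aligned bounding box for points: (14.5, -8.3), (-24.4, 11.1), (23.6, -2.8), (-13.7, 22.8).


x range: [-24.4, 23.6]
y range: [-8.3, 22.8]
Bounding box: (-24.4,-8.3) to (23.6,22.8)

(-24.4,-8.3) to (23.6,22.8)


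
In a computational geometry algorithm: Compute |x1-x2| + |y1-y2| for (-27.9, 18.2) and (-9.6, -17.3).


|(-27.9)-(-9.6)| + |18.2-(-17.3)| = 18.3 + 35.5 = 53.8

53.8


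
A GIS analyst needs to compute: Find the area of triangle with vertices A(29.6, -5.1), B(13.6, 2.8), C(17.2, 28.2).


Area = |x_A(y_B-y_C) + x_B(y_C-y_A) + x_C(y_A-y_B)|/2
= |(-751.84) + 452.88 + (-135.88)|/2
= 434.84/2 = 217.42

217.42


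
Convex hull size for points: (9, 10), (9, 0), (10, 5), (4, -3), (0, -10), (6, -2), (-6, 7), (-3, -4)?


Convex hull vertices (CCW): (-6, 7), (-3, -4), (0, -10), (9, 0), (10, 5), (9, 10)
Count = 6

6


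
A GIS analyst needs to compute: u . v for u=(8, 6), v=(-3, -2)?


u . v = u_x*v_x + u_y*v_y = 8*(-3) + 6*(-2)
= (-24) + (-12) = -36

-36


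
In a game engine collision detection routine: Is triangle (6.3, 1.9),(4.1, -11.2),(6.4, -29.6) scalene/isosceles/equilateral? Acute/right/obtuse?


Side lengths squared: AB^2=176.45, BC^2=343.85, CA^2=992.26
Sorted: [176.45, 343.85, 992.26]
By sides: Scalene, By angles: Obtuse

Scalene, Obtuse


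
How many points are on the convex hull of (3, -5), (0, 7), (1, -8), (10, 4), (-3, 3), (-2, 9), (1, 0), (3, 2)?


Convex hull vertices (CCW): (-3, 3), (1, -8), (10, 4), (-2, 9)
Count = 4

4


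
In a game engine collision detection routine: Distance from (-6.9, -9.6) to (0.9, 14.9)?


dx=7.8, dy=24.5
d^2 = 7.8^2 + 24.5^2 = 661.09
d = sqrt(661.09) = 25.7117

25.7117


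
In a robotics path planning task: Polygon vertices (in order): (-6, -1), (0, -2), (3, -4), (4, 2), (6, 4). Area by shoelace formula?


Shoelace sum: ((-6)*(-2) - 0*(-1)) + (0*(-4) - 3*(-2)) + (3*2 - 4*(-4)) + (4*4 - 6*2) + (6*(-1) - (-6)*4)
= 62
Area = |62|/2 = 31

31


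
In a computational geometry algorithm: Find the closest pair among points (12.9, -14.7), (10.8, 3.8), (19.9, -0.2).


d(P0,P1) = 18.6188, d(P0,P2) = 16.1012, d(P1,P2) = 9.9403
Closest: P1 and P2

Closest pair: (10.8, 3.8) and (19.9, -0.2), distance = 9.9403


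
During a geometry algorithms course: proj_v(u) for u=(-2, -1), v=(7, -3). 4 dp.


u.v = -11, |v| = sqrt(58) = 7.6158
Scalar projection = u.v / |v| = -11 / sqrt(58) = -1.4444

-1.4444


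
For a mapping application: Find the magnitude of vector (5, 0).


|u| = sqrt(5^2 + 0^2) = sqrt(25) = 5

5


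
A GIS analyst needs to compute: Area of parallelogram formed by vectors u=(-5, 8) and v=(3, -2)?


|u x v| = |(-5)*(-2) - 8*3|
= |10 - 24| = 14

14


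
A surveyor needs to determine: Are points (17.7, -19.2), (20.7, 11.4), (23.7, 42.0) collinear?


Cross product: (20.7-17.7)*(42-(-19.2)) - (11.4-(-19.2))*(23.7-17.7)
= 0

Yes, collinear


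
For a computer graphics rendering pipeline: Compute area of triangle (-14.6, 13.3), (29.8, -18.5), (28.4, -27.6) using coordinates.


Area = |x_A(y_B-y_C) + x_B(y_C-y_A) + x_C(y_A-y_B)|/2
= |(-132.86) + (-1218.82) + 903.12|/2
= 448.56/2 = 224.28

224.28


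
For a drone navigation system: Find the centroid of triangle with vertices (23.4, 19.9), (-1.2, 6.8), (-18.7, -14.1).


Centroid = ((x_A+x_B+x_C)/3, (y_A+y_B+y_C)/3)
= ((23.4+(-1.2)+(-18.7))/3, (19.9+6.8+(-14.1))/3)
= (1.1667, 4.2)

(1.1667, 4.2)


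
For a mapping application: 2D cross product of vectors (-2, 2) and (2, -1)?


u x v = u_x*v_y - u_y*v_x = (-2)*(-1) - 2*2
= 2 - 4 = -2

-2


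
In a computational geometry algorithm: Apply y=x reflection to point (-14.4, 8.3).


Reflection over y=x: (x,y) -> (y,x)
(-14.4, 8.3) -> (8.3, -14.4)

(8.3, -14.4)


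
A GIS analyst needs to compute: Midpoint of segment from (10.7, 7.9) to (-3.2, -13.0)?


M = ((10.7+(-3.2))/2, (7.9+(-13))/2)
= (3.75, -2.55)

(3.75, -2.55)


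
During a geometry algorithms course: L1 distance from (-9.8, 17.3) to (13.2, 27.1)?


|(-9.8)-13.2| + |17.3-27.1| = 23 + 9.8 = 32.8

32.8


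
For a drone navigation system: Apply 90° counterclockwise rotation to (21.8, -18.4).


90° CCW: (x,y) -> (-y, x)
(21.8,-18.4) -> (18.4, 21.8)

(18.4, 21.8)


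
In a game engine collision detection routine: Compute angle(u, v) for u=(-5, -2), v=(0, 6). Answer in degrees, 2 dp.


u.v = -12, |u| = sqrt(29) = 5.3852, |v| = sqrt(36) = 6
cos(theta) = u.v/(|u||v|) = -12/sqrt(1044) = -0.371391
theta = acos(-0.371391) = 111.8 degrees

111.8 degrees


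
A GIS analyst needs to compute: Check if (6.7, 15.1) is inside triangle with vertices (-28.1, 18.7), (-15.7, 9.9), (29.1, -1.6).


Cross products: AB x AP = 261.6, BC x BP = 490.56, CA x CP = -500.52
All same sign? no

No, outside


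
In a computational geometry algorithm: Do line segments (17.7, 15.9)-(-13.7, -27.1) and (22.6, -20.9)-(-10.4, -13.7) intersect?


Cross products: d1=-1179.12, d2=465.96, d3=1366.22, d4=-278.86
d1*d2 < 0 and d3*d4 < 0? yes

Yes, they intersect


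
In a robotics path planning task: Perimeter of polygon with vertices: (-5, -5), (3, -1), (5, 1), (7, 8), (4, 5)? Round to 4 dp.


Sides: (-5, -5)->(3, -1): sqrt(80) = 8.944272, (3, -1)->(5, 1): sqrt(8) = 2.828427, (5, 1)->(7, 8): sqrt(53) = 7.28011, (7, 8)->(4, 5): sqrt(18) = 4.242641, (4, 5)->(-5, -5): sqrt(181) = 13.453624
Sum = 36.749074
Perimeter = 36.7491

36.7491


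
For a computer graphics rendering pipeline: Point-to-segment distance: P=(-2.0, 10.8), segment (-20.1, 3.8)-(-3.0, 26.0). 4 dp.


Project P onto AB: t = 0.5921 (clamped to [0,1])
Closest point on segment: (-9.9759, 16.9436)
Distance: 10.0677

10.0677


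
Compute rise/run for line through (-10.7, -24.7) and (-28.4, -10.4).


slope = (y2-y1)/(x2-x1) = ((-10.4)-(-24.7))/((-28.4)-(-10.7)) = 14.3/(-17.7) = -0.8079

-0.8079


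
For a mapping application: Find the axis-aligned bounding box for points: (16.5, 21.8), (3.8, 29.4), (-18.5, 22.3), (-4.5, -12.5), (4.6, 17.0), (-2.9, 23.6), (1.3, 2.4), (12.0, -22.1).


x range: [-18.5, 16.5]
y range: [-22.1, 29.4]
Bounding box: (-18.5,-22.1) to (16.5,29.4)

(-18.5,-22.1) to (16.5,29.4)


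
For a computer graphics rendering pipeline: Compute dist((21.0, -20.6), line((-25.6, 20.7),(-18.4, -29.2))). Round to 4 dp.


|cross product| = 2027.98
|line direction| = sqrt(2541.85) = 50.4168
Distance = 2027.98/sqrt(2541.85) = 40.2243

40.2243


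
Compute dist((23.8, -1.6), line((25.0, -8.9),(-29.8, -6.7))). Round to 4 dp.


|cross product| = 397.4
|line direction| = sqrt(3007.88) = 54.8441
Distance = 397.4/sqrt(3007.88) = 7.246

7.246


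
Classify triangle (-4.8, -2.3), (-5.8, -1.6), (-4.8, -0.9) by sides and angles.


Side lengths squared: AB^2=1.49, BC^2=1.49, CA^2=1.96
Sorted: [1.49, 1.49, 1.96]
By sides: Isosceles, By angles: Acute

Isosceles, Acute


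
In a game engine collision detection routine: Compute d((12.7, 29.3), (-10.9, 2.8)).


dx=-23.6, dy=-26.5
d^2 = (-23.6)^2 + (-26.5)^2 = 1259.21
d = sqrt(1259.21) = 35.4853

35.4853


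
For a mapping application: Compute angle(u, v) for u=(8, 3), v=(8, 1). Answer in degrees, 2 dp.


u.v = 67, |u| = sqrt(73) = 8.544, |v| = sqrt(65) = 8.0623
cos(theta) = u.v/(|u||v|) = 67/sqrt(4745) = 0.97265
theta = acos(0.97265) = 13.43 degrees

13.43 degrees


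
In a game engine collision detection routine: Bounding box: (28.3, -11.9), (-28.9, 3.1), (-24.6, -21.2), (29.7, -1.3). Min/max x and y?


x range: [-28.9, 29.7]
y range: [-21.2, 3.1]
Bounding box: (-28.9,-21.2) to (29.7,3.1)

(-28.9,-21.2) to (29.7,3.1)


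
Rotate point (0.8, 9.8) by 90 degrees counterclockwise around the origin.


90° CCW: (x,y) -> (-y, x)
(0.8,9.8) -> (-9.8, 0.8)

(-9.8, 0.8)


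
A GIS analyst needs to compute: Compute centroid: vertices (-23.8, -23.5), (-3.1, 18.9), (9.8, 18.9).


Centroid = ((x_A+x_B+x_C)/3, (y_A+y_B+y_C)/3)
= (((-23.8)+(-3.1)+9.8)/3, ((-23.5)+18.9+18.9)/3)
= (-5.7, 4.7667)

(-5.7, 4.7667)


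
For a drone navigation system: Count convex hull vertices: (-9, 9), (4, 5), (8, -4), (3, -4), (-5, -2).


Convex hull vertices (CCW): (-9, 9), (-5, -2), (3, -4), (8, -4), (4, 5)
Count = 5

5


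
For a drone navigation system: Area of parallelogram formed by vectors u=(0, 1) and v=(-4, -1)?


|u x v| = |0*(-1) - 1*(-4)|
= |0 - (-4)| = 4

4


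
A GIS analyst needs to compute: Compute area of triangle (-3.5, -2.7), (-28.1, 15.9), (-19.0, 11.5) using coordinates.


Area = |x_A(y_B-y_C) + x_B(y_C-y_A) + x_C(y_A-y_B)|/2
= |(-15.4) + (-399.02) + 353.4|/2
= 61.02/2 = 30.51

30.51


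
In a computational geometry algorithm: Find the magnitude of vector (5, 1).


|u| = sqrt(5^2 + 1^2) = sqrt(26) = 5.099

5.099


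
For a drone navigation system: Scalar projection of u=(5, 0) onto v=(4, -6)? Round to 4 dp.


u.v = 20, |v| = sqrt(52) = 7.2111
Scalar projection = u.v / |v| = 20 / sqrt(52) = 2.7735

2.7735


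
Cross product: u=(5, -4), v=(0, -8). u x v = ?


u x v = u_x*v_y - u_y*v_x = 5*(-8) - (-4)*0
= (-40) - 0 = -40

-40


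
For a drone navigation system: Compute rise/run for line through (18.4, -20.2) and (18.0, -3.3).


slope = (y2-y1)/(x2-x1) = ((-3.3)-(-20.2))/(18-18.4) = 16.9/(-0.4) = -42.25

-42.25


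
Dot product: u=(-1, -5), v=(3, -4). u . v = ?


u . v = u_x*v_x + u_y*v_y = (-1)*3 + (-5)*(-4)
= (-3) + 20 = 17

17


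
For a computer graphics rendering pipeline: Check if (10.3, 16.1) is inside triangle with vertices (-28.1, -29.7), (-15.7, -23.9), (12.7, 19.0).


Cross products: AB x AP = 345.2, BC x BP = 20.6, CA x CP = 1.44
All same sign? yes

Yes, inside


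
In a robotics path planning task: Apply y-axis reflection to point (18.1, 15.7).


Reflection over y-axis: (x,y) -> (-x,y)
(18.1, 15.7) -> (-18.1, 15.7)

(-18.1, 15.7)


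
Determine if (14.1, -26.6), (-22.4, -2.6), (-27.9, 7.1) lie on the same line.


Cross product: ((-22.4)-14.1)*(7.1-(-26.6)) - ((-2.6)-(-26.6))*((-27.9)-14.1)
= -222.05

No, not collinear


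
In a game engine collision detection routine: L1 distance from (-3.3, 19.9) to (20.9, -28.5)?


|(-3.3)-20.9| + |19.9-(-28.5)| = 24.2 + 48.4 = 72.6

72.6


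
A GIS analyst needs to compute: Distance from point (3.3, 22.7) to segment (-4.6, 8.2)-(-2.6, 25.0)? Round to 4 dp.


Project P onto AB: t = 0.9062 (clamped to [0,1])
Closest point on segment: (-2.7875, 23.4247)
Distance: 6.1305

6.1305


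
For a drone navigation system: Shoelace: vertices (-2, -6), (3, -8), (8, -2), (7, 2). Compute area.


Shoelace sum: ((-2)*(-8) - 3*(-6)) + (3*(-2) - 8*(-8)) + (8*2 - 7*(-2)) + (7*(-6) - (-2)*2)
= 84
Area = |84|/2 = 42

42


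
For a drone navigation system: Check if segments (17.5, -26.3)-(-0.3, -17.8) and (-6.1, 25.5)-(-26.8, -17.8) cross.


Cross products: d1=2094.14, d2=1147.45, d3=-721.44, d4=225.25
d1*d2 < 0 and d3*d4 < 0? no

No, they don't intersect


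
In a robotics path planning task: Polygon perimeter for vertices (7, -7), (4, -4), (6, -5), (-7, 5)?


Sides: (7, -7)->(4, -4): sqrt(18) = 4.242641, (4, -4)->(6, -5): sqrt(5) = 2.236068, (6, -5)->(-7, 5): sqrt(269) = 16.401219, (-7, 5)->(7, -7): sqrt(340) = 18.439089
Sum = 41.319017
Perimeter = 41.319

41.319


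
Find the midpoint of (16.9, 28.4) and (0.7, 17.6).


M = ((16.9+0.7)/2, (28.4+17.6)/2)
= (8.8, 23)

(8.8, 23)


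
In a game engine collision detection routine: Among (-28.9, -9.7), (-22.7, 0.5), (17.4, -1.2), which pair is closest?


d(P0,P1) = 11.9365, d(P0,P2) = 47.0738, d(P1,P2) = 40.136
Closest: P0 and P1

Closest pair: (-28.9, -9.7) and (-22.7, 0.5), distance = 11.9365


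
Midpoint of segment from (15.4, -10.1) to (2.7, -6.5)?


M = ((15.4+2.7)/2, ((-10.1)+(-6.5))/2)
= (9.05, -8.3)

(9.05, -8.3)


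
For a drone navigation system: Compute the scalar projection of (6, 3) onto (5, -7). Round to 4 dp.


u.v = 9, |v| = sqrt(74) = 8.6023
Scalar projection = u.v / |v| = 9 / sqrt(74) = 1.0462

1.0462


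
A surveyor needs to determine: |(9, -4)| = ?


|u| = sqrt(9^2 + (-4)^2) = sqrt(97) = 9.8489

9.8489


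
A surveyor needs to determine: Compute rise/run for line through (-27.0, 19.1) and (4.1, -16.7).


slope = (y2-y1)/(x2-x1) = ((-16.7)-19.1)/(4.1-(-27)) = (-35.8)/31.1 = -1.1511

-1.1511


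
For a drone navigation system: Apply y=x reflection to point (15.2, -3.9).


Reflection over y=x: (x,y) -> (y,x)
(15.2, -3.9) -> (-3.9, 15.2)

(-3.9, 15.2)


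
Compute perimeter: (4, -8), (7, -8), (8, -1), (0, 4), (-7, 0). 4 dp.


Sides: (4, -8)->(7, -8): sqrt(9) = 3, (7, -8)->(8, -1): sqrt(50) = 7.071068, (8, -1)->(0, 4): sqrt(89) = 9.433981, (0, 4)->(-7, 0): sqrt(65) = 8.062258, (-7, 0)->(4, -8): sqrt(185) = 13.601471
Sum = 41.168778
Perimeter = 41.1688

41.1688


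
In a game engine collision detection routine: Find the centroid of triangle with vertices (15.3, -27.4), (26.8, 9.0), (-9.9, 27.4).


Centroid = ((x_A+x_B+x_C)/3, (y_A+y_B+y_C)/3)
= ((15.3+26.8+(-9.9))/3, ((-27.4)+9+27.4)/3)
= (10.7333, 3)

(10.7333, 3)


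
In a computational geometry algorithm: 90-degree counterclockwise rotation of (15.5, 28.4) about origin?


90° CCW: (x,y) -> (-y, x)
(15.5,28.4) -> (-28.4, 15.5)

(-28.4, 15.5)


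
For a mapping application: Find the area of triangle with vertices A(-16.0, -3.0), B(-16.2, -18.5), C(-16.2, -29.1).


Area = |x_A(y_B-y_C) + x_B(y_C-y_A) + x_C(y_A-y_B)|/2
= |(-169.6) + 422.82 + (-251.1)|/2
= 2.12/2 = 1.06

1.06


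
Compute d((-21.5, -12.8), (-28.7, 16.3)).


dx=-7.2, dy=29.1
d^2 = (-7.2)^2 + 29.1^2 = 898.65
d = sqrt(898.65) = 29.9775

29.9775


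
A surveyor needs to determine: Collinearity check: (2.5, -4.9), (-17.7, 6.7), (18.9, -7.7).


Cross product: ((-17.7)-2.5)*((-7.7)-(-4.9)) - (6.7-(-4.9))*(18.9-2.5)
= -133.68

No, not collinear


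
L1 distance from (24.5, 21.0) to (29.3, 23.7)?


|24.5-29.3| + |21-23.7| = 4.8 + 2.7 = 7.5

7.5


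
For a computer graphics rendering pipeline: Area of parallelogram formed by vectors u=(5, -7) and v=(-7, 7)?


|u x v| = |5*7 - (-7)*(-7)|
= |35 - 49| = 14

14


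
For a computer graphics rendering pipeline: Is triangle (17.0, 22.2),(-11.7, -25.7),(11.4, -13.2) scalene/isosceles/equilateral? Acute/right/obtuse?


Side lengths squared: AB^2=3118.1, BC^2=689.86, CA^2=1284.52
Sorted: [689.86, 1284.52, 3118.1]
By sides: Scalene, By angles: Obtuse

Scalene, Obtuse


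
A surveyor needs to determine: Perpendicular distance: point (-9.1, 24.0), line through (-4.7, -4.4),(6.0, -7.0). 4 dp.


|cross product| = 292.44
|line direction| = sqrt(121.25) = 11.0114
Distance = 292.44/sqrt(121.25) = 26.558

26.558


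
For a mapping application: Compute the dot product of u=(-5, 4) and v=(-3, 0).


u . v = u_x*v_x + u_y*v_y = (-5)*(-3) + 4*0
= 15 + 0 = 15

15


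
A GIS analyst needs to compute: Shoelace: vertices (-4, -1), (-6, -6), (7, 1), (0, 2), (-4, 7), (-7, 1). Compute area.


Shoelace sum: ((-4)*(-6) - (-6)*(-1)) + ((-6)*1 - 7*(-6)) + (7*2 - 0*1) + (0*7 - (-4)*2) + ((-4)*1 - (-7)*7) + ((-7)*(-1) - (-4)*1)
= 132
Area = |132|/2 = 66

66


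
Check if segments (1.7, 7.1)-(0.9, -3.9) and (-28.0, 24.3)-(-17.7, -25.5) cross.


Cross products: d1=1301.9, d2=1148.76, d3=-340.46, d4=-187.32
d1*d2 < 0 and d3*d4 < 0? no

No, they don't intersect


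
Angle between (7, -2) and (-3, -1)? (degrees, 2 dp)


u.v = -19, |u| = sqrt(53) = 7.2801, |v| = sqrt(10) = 3.1623
cos(theta) = u.v/(|u||v|) = -19/sqrt(530) = -0.825307
theta = acos(-0.825307) = 145.62 degrees

145.62 degrees


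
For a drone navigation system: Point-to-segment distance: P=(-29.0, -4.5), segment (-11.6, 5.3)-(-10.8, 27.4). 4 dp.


Project P onto AB: t = 0 (clamped to [0,1])
Closest point on segment: (-11.6, 5.3)
Distance: 19.97

19.97


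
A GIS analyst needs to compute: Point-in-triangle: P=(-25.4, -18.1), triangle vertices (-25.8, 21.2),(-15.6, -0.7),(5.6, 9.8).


Cross products: AB x AP = -392.1, BC x BP = -265.98, CA x CP = 1229.46
All same sign? no

No, outside


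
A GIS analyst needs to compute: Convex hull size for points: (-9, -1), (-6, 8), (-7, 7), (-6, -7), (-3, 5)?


Convex hull vertices (CCW): (-9, -1), (-6, -7), (-3, 5), (-6, 8), (-7, 7)
Count = 5

5


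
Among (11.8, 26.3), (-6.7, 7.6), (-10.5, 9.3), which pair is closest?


d(P0,P1) = 26.3048, d(P0,P2) = 28.0409, d(P1,P2) = 4.1629
Closest: P1 and P2

Closest pair: (-6.7, 7.6) and (-10.5, 9.3), distance = 4.1629


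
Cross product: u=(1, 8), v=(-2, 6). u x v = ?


u x v = u_x*v_y - u_y*v_x = 1*6 - 8*(-2)
= 6 - (-16) = 22

22


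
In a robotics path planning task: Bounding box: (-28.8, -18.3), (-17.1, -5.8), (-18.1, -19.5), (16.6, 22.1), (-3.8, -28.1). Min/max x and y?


x range: [-28.8, 16.6]
y range: [-28.1, 22.1]
Bounding box: (-28.8,-28.1) to (16.6,22.1)

(-28.8,-28.1) to (16.6,22.1)


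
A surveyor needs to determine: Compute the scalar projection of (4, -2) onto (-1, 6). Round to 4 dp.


u.v = -16, |v| = sqrt(37) = 6.0828
Scalar projection = u.v / |v| = -16 / sqrt(37) = -2.6304

-2.6304


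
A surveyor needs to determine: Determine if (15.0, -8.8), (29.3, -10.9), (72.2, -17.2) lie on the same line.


Cross product: (29.3-15)*((-17.2)-(-8.8)) - ((-10.9)-(-8.8))*(72.2-15)
= 0

Yes, collinear
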